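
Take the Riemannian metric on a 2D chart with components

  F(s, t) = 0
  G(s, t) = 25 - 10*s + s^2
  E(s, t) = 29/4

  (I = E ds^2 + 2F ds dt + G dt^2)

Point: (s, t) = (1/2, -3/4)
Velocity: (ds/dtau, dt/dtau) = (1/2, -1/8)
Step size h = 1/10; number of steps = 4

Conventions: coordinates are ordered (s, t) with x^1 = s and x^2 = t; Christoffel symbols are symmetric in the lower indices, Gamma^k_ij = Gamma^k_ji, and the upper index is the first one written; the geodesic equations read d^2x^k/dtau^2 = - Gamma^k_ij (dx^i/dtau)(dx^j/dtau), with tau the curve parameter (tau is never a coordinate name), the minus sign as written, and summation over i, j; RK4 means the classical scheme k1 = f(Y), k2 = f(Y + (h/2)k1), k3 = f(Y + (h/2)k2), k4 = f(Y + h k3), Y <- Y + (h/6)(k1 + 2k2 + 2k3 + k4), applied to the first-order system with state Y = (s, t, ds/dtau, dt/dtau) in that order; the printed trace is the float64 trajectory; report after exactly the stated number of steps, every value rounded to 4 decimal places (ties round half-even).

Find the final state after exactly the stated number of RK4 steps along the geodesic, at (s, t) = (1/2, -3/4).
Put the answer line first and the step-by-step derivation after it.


Answer: s = 0.6992, t = -0.8023, ds/dtau = 0.4958, dt/dtau = -0.1368

f(Y) = (ds/dtau, dt/dtau, -Gamma^s_ij Y'^i Y'^j, -Gamma^t_ij Y'^i Y'^j) with the Gammas evaluated at the stage position; h = 0.100000; intermediate values shown to 6 dp
step 0: s = 0.5000, t = -0.7500, ds/dtau = 0.5000, dt/dtau = -0.1250
step 1:
  k1: at (s, t) = (0.500000, -0.750000), (ds/dtau, dt/dtau) = (0.500000, -0.125000); Gamma_sss = 0.000000, Gamma_sst = 0.000000, Gamma_stt = 0.620690, Gamma_tss = 0.000000, Gamma_tst = -0.222222, Gamma_ttt = 0.000000; k1 = (0.500000, -0.125000, -0.009698, -0.027778)
  k2: at (s, t) = (0.525000, -0.756250), (ds/dtau, dt/dtau) = (0.499515, -0.126389); Gamma_sss = 0.000000, Gamma_sst = 0.000000, Gamma_stt = 0.617241, Gamma_tss = 0.000000, Gamma_tst = -0.223464, Gamma_ttt = 0.000000; k2 = (0.499515, -0.126389, -0.009860, -0.028216)
  k3: at (s, t) = (0.524976, -0.756319), (ds/dtau, dt/dtau) = (0.499507, -0.126411); Gamma_sss = 0.000000, Gamma_sst = 0.000000, Gamma_stt = 0.617245, Gamma_tss = 0.000000, Gamma_tst = -0.223462, Gamma_ttt = 0.000000; k3 = (0.499507, -0.126411, -0.009863, -0.028220)
  k4: at (s, t) = (0.549951, -0.762641), (ds/dtau, dt/dtau) = (0.499014, -0.127822); Gamma_sss = 0.000000, Gamma_sst = 0.000000, Gamma_stt = 0.613800, Gamma_tss = 0.000000, Gamma_tst = -0.224717, Gamma_ttt = 0.000000; k4 = (0.499014, -0.127822, -0.010029, -0.028667)
  Y <- Y + (h/6)(k1 + 2k2 + 2k3 + k4): s = 0.5500, t = -0.7626, ds/dtau = 0.4990, dt/dtau = -0.1278
step 2:
  k1: at (s, t) = (0.549951, -0.762640), (ds/dtau, dt/dtau) = (0.499014, -0.127822); Gamma_sss = 0.000000, Gamma_sst = 0.000000, Gamma_stt = 0.613800, Gamma_tss = 0.000000, Gamma_tst = -0.224717, Gamma_ttt = 0.000000; k1 = (0.499014, -0.127822, -0.010029, -0.028667)
  k2: at (s, t) = (0.574902, -0.769031), (ds/dtau, dt/dtau) = (0.498512, -0.129255); Gamma_sss = 0.000000, Gamma_sst = 0.000000, Gamma_stt = 0.610358, Gamma_tss = 0.000000, Gamma_tst = -0.225984, Gamma_ttt = 0.000000; k2 = (0.498512, -0.129255, -0.010197, -0.029123)
  k3: at (s, t) = (0.574877, -0.769103), (ds/dtau, dt/dtau) = (0.498504, -0.129278); Gamma_sss = 0.000000, Gamma_sst = 0.000000, Gamma_stt = 0.610362, Gamma_tss = 0.000000, Gamma_tst = -0.225982, Gamma_ttt = 0.000000; k3 = (0.498504, -0.129278, -0.010201, -0.029127)
  k4: at (s, t) = (0.599801, -0.775568), (ds/dtau, dt/dtau) = (0.497994, -0.130735); Gamma_sss = 0.000000, Gamma_sst = 0.000000, Gamma_stt = 0.606924, Gamma_tss = 0.000000, Gamma_tst = -0.227262, Gamma_ttt = 0.000000; k4 = (0.497994, -0.130735, -0.010373, -0.029592)
  Y <- Y + (h/6)(k1 + 2k2 + 2k3 + k4): s = 0.5998, t = -0.7756, ds/dtau = 0.4980, dt/dtau = -0.1307
step 3:
  k1: at (s, t) = (0.599802, -0.775567), (ds/dtau, dt/dtau) = (0.497994, -0.130735); Gamma_sss = 0.000000, Gamma_sst = 0.000000, Gamma_stt = 0.606924, Gamma_tss = 0.000000, Gamma_tst = -0.227262, Gamma_ttt = 0.000000; k1 = (0.497994, -0.130735, -0.010373, -0.029592)
  k2: at (s, t) = (0.624701, -0.782104), (ds/dtau, dt/dtau) = (0.497475, -0.132214); Gamma_sss = 0.000000, Gamma_sst = 0.000000, Gamma_stt = 0.603489, Gamma_tss = 0.000000, Gamma_tst = -0.228556, Gamma_ttt = 0.000000; k2 = (0.497475, -0.132214, -0.010549, -0.030066)
  k3: at (s, t) = (0.624675, -0.782178), (ds/dtau, dt/dtau) = (0.497466, -0.132238); Gamma_sss = 0.000000, Gamma_sst = 0.000000, Gamma_stt = 0.603493, Gamma_tss = 0.000000, Gamma_tst = -0.228554, Gamma_ttt = 0.000000; k3 = (0.497466, -0.132238, -0.010553, -0.030070)
  k4: at (s, t) = (0.649548, -0.788791), (ds/dtau, dt/dtau) = (0.496938, -0.133742); Gamma_sss = 0.000000, Gamma_sst = 0.000000, Gamma_stt = 0.600062, Gamma_tss = 0.000000, Gamma_tst = -0.229861, Gamma_ttt = 0.000000; k4 = (0.496938, -0.133742, -0.010733, -0.030554)
  Y <- Y + (h/6)(k1 + 2k2 + 2k3 + k4): s = 0.6495, t = -0.7888, ds/dtau = 0.4969, dt/dtau = -0.1337
step 4:
  k1: at (s, t) = (0.649549, -0.788790), (ds/dtau, dt/dtau) = (0.496939, -0.133742); Gamma_sss = 0.000000, Gamma_sst = 0.000000, Gamma_stt = 0.600062, Gamma_tss = 0.000000, Gamma_tst = -0.229861, Gamma_ttt = 0.000000; k1 = (0.496939, -0.133742, -0.010733, -0.030554)
  k2: at (s, t) = (0.674395, -0.795477), (ds/dtau, dt/dtau) = (0.496402, -0.135269); Gamma_sss = 0.000000, Gamma_sst = 0.000000, Gamma_stt = 0.596635, Gamma_tss = 0.000000, Gamma_tst = -0.231182, Gamma_ttt = 0.000000; k2 = (0.496402, -0.135269, -0.010917, -0.031047)
  k3: at (s, t) = (0.674369, -0.795554), (ds/dtau, dt/dtau) = (0.496393, -0.135294); Gamma_sss = 0.000000, Gamma_sst = 0.000000, Gamma_stt = 0.596639, Gamma_tss = 0.000000, Gamma_tst = -0.231180, Gamma_ttt = 0.000000; k3 = (0.496393, -0.135294, -0.010921, -0.031052)
  k4: at (s, t) = (0.699188, -0.802320), (ds/dtau, dt/dtau) = (0.495847, -0.136847); Gamma_sss = 0.000000, Gamma_sst = 0.000000, Gamma_stt = 0.593215, Gamma_tss = 0.000000, Gamma_tst = -0.232514, Gamma_ttt = 0.000000; k4 = (0.495847, -0.136847, -0.011109, -0.031554)
  Y <- Y + (h/6)(k1 + 2k2 + 2k3 + k4): s = 0.6992, t = -0.8023, ds/dtau = 0.4958, dt/dtau = -0.1368


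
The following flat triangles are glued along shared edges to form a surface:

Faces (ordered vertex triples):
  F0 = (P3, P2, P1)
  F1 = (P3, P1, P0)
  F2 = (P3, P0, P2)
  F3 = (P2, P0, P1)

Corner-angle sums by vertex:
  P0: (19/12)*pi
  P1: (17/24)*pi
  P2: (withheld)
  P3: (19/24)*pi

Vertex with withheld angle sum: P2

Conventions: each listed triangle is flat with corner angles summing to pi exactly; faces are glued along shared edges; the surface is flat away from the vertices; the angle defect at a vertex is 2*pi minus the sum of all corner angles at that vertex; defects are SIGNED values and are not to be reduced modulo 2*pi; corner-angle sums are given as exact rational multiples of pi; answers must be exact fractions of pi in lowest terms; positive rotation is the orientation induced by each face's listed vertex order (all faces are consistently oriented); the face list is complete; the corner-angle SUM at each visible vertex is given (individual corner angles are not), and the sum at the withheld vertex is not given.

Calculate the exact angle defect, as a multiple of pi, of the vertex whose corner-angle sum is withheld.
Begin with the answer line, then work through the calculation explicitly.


Answer: defect(P2) = (13/12)*pi

V = 4, E = 6, F = 4; chi = V - E + F = 2
Gauss-Bonnet: total defect = 2*pi*chi = 4*pi; visible defects sum to (35/12)*pi


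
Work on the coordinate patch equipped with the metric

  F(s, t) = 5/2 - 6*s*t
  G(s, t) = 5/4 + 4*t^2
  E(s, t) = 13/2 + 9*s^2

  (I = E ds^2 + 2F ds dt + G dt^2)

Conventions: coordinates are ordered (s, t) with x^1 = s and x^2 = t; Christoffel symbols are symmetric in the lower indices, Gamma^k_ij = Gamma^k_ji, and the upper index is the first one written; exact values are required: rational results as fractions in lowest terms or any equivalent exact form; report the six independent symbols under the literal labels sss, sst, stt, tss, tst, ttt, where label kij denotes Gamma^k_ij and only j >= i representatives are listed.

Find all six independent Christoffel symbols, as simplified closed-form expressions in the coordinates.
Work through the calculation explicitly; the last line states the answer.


E = 13/2 + 9*s^2; F = 5/2 - 6*s*t; G = 5/4 + 4*t^2
Gamma^k_ij = (1/2) g^{kl} (d_i g_jl + d_j g_il - d_l g_ij), with g^inv = (1/(EG-F^2)) [[G, -F], [-F, E]]
first partials: E_s = 18*s, E_t = 0, F_s = -6*t, F_t = -6*s, G_s = 0, G_t = 8*t
D = EG - F^2 = 15/8 + 26*t^2 + 30*s*t + (45/4)*s^2
expanded: Gamma^s_ss = (G E_s - 2F F_s + F E_t)/(2D), Gamma^s_st = (G E_t - F G_s)/(2D), Gamma^s_tt = (2G F_t - G G_s - F G_t)/(2D), Gamma^t_ss = (2E F_s - E E_t - F E_s)/(2D), Gamma^t_st = (E G_s - F E_t)/(2D), Gamma^t_tt = (E G_t - 2F F_t + F G_s)/(2D); substitute and cancel common factors

Answer: Gamma_sss = (90*s + 120*t)/(90*s^2 + 240*s*t + 208*t^2 + 15), Gamma_sst = 0, Gamma_stt = (-60*s - 80*t)/(90*s^2 + 240*s*t + 208*t^2 + 15), Gamma_tss = (-180*s - 312*t)/(90*s^2 + 240*s*t + 208*t^2 + 15), Gamma_tst = 0, Gamma_ttt = (120*s + 208*t)/(90*s^2 + 240*s*t + 208*t^2 + 15)


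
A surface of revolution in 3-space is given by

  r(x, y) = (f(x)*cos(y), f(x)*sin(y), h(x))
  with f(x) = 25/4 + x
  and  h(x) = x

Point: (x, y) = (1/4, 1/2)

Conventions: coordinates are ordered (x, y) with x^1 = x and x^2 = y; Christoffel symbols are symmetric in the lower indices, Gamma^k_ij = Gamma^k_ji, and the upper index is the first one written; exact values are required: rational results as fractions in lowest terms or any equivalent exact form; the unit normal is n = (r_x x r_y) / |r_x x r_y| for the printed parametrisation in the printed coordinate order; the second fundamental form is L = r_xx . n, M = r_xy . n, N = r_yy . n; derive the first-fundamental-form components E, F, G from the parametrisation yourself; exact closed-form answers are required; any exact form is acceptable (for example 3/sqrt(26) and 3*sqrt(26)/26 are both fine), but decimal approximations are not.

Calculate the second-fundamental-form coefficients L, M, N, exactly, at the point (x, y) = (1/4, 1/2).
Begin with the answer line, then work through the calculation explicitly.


Answer: L = 0, M = 0, N = 13*sqrt(2)/4

f = 13/2, f' = 1, f'' = 0, h' = 1, h'' = 0
E = 2, F = 0, G = 169/4; answer radicand W^2 = 2
unnormalised second-form numerators: l = 0, m = 0, n = 13/2; L = l/sqrt(2), and similarly M = m/sqrt(W^2), N = n/sqrt(W^2)


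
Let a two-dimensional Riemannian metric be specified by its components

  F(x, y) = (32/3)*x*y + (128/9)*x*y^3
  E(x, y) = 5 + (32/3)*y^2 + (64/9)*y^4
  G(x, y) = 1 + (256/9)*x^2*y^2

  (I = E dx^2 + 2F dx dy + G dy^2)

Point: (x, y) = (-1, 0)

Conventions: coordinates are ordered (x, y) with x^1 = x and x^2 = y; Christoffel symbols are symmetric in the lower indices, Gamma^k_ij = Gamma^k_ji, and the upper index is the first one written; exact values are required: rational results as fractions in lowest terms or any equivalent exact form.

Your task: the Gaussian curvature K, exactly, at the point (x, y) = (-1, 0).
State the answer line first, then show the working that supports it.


Answer: K = 0

E = 5, F = 0, G = 1, EG - F^2 = 5 at the point
E_x = 0, E_y = 0, F_x = 0, F_y = -32/3, G_x = 0, G_y = 0
E_yy = 64/3, F_xy = 32/3, G_xx = 0
By Brioschi, K is (det M1 - det M2) divided by (EG - F^2) squared.
M1 = [[-E_yy/2 + F_xy - G_xx/2, E_x/2, F_x - E_y/2], [F_y - G_x/2, E, F], [G_y/2, F, G]] = [[0, 0, 0], [-32/3, 5, 0], [0, 0, 1]]; det M1 = 0
M2 = [[0, E_y/2, G_x/2], [E_y/2, E, F], [G_x/2, F, G]] = [[0, 0, 0], [0, 5, 0], [0, 0, 1]]; det M2 = 0
det M1 - det M2 = 0; K = 0 / (5)^2 = 0


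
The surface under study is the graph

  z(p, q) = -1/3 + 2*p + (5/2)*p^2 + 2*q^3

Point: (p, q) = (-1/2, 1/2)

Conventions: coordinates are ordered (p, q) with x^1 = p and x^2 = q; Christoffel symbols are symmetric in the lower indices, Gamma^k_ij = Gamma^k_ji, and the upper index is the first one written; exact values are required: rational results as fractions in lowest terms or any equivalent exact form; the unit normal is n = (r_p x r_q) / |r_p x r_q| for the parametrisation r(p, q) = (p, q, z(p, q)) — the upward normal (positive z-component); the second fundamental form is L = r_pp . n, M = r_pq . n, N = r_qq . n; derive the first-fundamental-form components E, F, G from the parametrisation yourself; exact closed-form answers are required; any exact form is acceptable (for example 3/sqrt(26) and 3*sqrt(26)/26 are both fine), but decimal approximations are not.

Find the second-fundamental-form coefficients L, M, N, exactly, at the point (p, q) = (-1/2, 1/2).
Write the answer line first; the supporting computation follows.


Answer: L = 5*sqrt(14)/7, M = 0, N = 6*sqrt(14)/7

z_p = -1/2, z_q = 3/2, z_pp = 5, z_pq = 0, z_qq = 6
E = 5/4, F = -3/4, G = 13/4; answer radicand W^2 = 7/2
unnormalised second-form numerators: l = 5, m = 0, n = 6; L = l/sqrt(7/2), and similarly M = m/sqrt(W^2), N = n/sqrt(W^2)


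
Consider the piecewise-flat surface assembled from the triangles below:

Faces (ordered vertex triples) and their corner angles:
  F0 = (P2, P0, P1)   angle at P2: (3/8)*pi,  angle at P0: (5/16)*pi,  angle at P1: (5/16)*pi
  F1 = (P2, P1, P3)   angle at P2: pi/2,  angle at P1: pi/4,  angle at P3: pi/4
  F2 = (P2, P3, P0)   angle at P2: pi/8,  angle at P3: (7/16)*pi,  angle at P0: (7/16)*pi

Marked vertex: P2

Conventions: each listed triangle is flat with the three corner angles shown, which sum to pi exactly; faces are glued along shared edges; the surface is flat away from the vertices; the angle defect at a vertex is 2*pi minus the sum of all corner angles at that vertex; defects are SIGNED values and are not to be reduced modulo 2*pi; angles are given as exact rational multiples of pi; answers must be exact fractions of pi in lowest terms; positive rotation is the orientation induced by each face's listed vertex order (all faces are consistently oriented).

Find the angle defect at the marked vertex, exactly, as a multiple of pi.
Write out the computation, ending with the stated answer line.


Sum of corner angles at P2: pi
defect = 2*pi - pi

Answer: defect(P2) = pi


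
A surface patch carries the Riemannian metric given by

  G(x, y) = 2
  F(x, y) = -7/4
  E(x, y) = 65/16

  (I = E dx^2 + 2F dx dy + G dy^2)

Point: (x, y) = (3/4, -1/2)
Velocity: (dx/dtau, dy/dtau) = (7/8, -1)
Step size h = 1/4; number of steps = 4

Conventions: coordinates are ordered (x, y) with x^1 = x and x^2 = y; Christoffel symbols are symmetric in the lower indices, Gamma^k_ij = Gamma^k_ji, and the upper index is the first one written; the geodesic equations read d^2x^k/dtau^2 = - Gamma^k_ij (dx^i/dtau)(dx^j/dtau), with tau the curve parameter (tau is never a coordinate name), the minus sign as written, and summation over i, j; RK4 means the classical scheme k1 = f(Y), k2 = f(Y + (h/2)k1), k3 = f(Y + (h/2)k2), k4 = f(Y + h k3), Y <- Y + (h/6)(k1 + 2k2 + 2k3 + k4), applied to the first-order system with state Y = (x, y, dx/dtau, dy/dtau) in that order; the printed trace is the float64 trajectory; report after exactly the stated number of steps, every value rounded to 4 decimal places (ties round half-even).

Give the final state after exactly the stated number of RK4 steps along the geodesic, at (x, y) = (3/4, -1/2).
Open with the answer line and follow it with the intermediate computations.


Answer: x = 1.6250, y = -1.5000, dx/dtau = 0.8750, dy/dtau = -1.0000

f(Y) = (dx/dtau, dy/dtau, -Gamma^x_ij Y'^i Y'^j, -Gamma^y_ij Y'^i Y'^j) with the Gammas evaluated at the stage position; h = 0.250000; intermediate values shown to 6 dp
step 0: x = 0.7500, y = -0.5000, dx/dtau = 0.8750, dy/dtau = -1.0000
step 1:
  k1: at (x, y) = (0.750000, -0.500000), (dx/dtau, dy/dtau) = (0.875000, -1.000000); Gamma_xxx = 0.000000, Gamma_xxy = 0.000000, Gamma_xyy = 0.000000, Gamma_yxx = 0.000000, Gamma_yxy = 0.000000, Gamma_yyy = 0.000000; k1 = (0.875000, -1.000000, 0.000000, 0.000000)
  k2: at (x, y) = (0.859375, -0.625000), (dx/dtau, dy/dtau) = (0.875000, -1.000000); Gamma_xxx = 0.000000, Gamma_xxy = 0.000000, Gamma_xyy = 0.000000, Gamma_yxx = 0.000000, Gamma_yxy = 0.000000, Gamma_yyy = 0.000000; k2 = (0.875000, -1.000000, 0.000000, 0.000000)
  k3: at (x, y) = (0.859375, -0.625000), (dx/dtau, dy/dtau) = (0.875000, -1.000000); Gamma_xxx = 0.000000, Gamma_xxy = 0.000000, Gamma_xyy = 0.000000, Gamma_yxx = 0.000000, Gamma_yxy = 0.000000, Gamma_yyy = 0.000000; k3 = (0.875000, -1.000000, 0.000000, 0.000000)
  k4: at (x, y) = (0.968750, -0.750000), (dx/dtau, dy/dtau) = (0.875000, -1.000000); Gamma_xxx = 0.000000, Gamma_xxy = 0.000000, Gamma_xyy = 0.000000, Gamma_yxx = 0.000000, Gamma_yxy = 0.000000, Gamma_yyy = 0.000000; k4 = (0.875000, -1.000000, 0.000000, 0.000000)
  Y <- Y + (h/6)(k1 + 2k2 + 2k3 + k4): x = 0.9688, y = -0.7500, dx/dtau = 0.8750, dy/dtau = -1.0000
step 2:
  k1: at (x, y) = (0.968750, -0.750000), (dx/dtau, dy/dtau) = (0.875000, -1.000000); Gamma_xxx = 0.000000, Gamma_xxy = 0.000000, Gamma_xyy = 0.000000, Gamma_yxx = 0.000000, Gamma_yxy = 0.000000, Gamma_yyy = 0.000000; k1 = (0.875000, -1.000000, 0.000000, 0.000000)
  k2: at (x, y) = (1.078125, -0.875000), (dx/dtau, dy/dtau) = (0.875000, -1.000000); Gamma_xxx = 0.000000, Gamma_xxy = 0.000000, Gamma_xyy = 0.000000, Gamma_yxx = 0.000000, Gamma_yxy = 0.000000, Gamma_yyy = 0.000000; k2 = (0.875000, -1.000000, 0.000000, 0.000000)
  k3: at (x, y) = (1.078125, -0.875000), (dx/dtau, dy/dtau) = (0.875000, -1.000000); Gamma_xxx = 0.000000, Gamma_xxy = 0.000000, Gamma_xyy = 0.000000, Gamma_yxx = 0.000000, Gamma_yxy = 0.000000, Gamma_yyy = 0.000000; k3 = (0.875000, -1.000000, 0.000000, 0.000000)
  k4: at (x, y) = (1.187500, -1.000000), (dx/dtau, dy/dtau) = (0.875000, -1.000000); Gamma_xxx = 0.000000, Gamma_xxy = 0.000000, Gamma_xyy = 0.000000, Gamma_yxx = 0.000000, Gamma_yxy = 0.000000, Gamma_yyy = 0.000000; k4 = (0.875000, -1.000000, 0.000000, 0.000000)
  Y <- Y + (h/6)(k1 + 2k2 + 2k3 + k4): x = 1.1875, y = -1.0000, dx/dtau = 0.8750, dy/dtau = -1.0000
step 3:
  k1: at (x, y) = (1.187500, -1.000000), (dx/dtau, dy/dtau) = (0.875000, -1.000000); Gamma_xxx = 0.000000, Gamma_xxy = 0.000000, Gamma_xyy = 0.000000, Gamma_yxx = 0.000000, Gamma_yxy = 0.000000, Gamma_yyy = 0.000000; k1 = (0.875000, -1.000000, 0.000000, 0.000000)
  k2: at (x, y) = (1.296875, -1.125000), (dx/dtau, dy/dtau) = (0.875000, -1.000000); Gamma_xxx = 0.000000, Gamma_xxy = 0.000000, Gamma_xyy = 0.000000, Gamma_yxx = 0.000000, Gamma_yxy = 0.000000, Gamma_yyy = 0.000000; k2 = (0.875000, -1.000000, 0.000000, 0.000000)
  k3: at (x, y) = (1.296875, -1.125000), (dx/dtau, dy/dtau) = (0.875000, -1.000000); Gamma_xxx = 0.000000, Gamma_xxy = 0.000000, Gamma_xyy = 0.000000, Gamma_yxx = 0.000000, Gamma_yxy = 0.000000, Gamma_yyy = 0.000000; k3 = (0.875000, -1.000000, 0.000000, 0.000000)
  k4: at (x, y) = (1.406250, -1.250000), (dx/dtau, dy/dtau) = (0.875000, -1.000000); Gamma_xxx = 0.000000, Gamma_xxy = 0.000000, Gamma_xyy = 0.000000, Gamma_yxx = 0.000000, Gamma_yxy = 0.000000, Gamma_yyy = 0.000000; k4 = (0.875000, -1.000000, 0.000000, 0.000000)
  Y <- Y + (h/6)(k1 + 2k2 + 2k3 + k4): x = 1.4062, y = -1.2500, dx/dtau = 0.8750, dy/dtau = -1.0000
step 4:
  k1: at (x, y) = (1.406250, -1.250000), (dx/dtau, dy/dtau) = (0.875000, -1.000000); Gamma_xxx = 0.000000, Gamma_xxy = 0.000000, Gamma_xyy = 0.000000, Gamma_yxx = 0.000000, Gamma_yxy = 0.000000, Gamma_yyy = 0.000000; k1 = (0.875000, -1.000000, 0.000000, 0.000000)
  k2: at (x, y) = (1.515625, -1.375000), (dx/dtau, dy/dtau) = (0.875000, -1.000000); Gamma_xxx = 0.000000, Gamma_xxy = 0.000000, Gamma_xyy = 0.000000, Gamma_yxx = 0.000000, Gamma_yxy = 0.000000, Gamma_yyy = 0.000000; k2 = (0.875000, -1.000000, 0.000000, 0.000000)
  k3: at (x, y) = (1.515625, -1.375000), (dx/dtau, dy/dtau) = (0.875000, -1.000000); Gamma_xxx = 0.000000, Gamma_xxy = 0.000000, Gamma_xyy = 0.000000, Gamma_yxx = 0.000000, Gamma_yxy = 0.000000, Gamma_yyy = 0.000000; k3 = (0.875000, -1.000000, 0.000000, 0.000000)
  k4: at (x, y) = (1.625000, -1.500000), (dx/dtau, dy/dtau) = (0.875000, -1.000000); Gamma_xxx = 0.000000, Gamma_xxy = 0.000000, Gamma_xyy = 0.000000, Gamma_yxx = 0.000000, Gamma_yxy = 0.000000, Gamma_yyy = 0.000000; k4 = (0.875000, -1.000000, 0.000000, 0.000000)
  Y <- Y + (h/6)(k1 + 2k2 + 2k3 + k4): x = 1.6250, y = -1.5000, dx/dtau = 0.8750, dy/dtau = -1.0000


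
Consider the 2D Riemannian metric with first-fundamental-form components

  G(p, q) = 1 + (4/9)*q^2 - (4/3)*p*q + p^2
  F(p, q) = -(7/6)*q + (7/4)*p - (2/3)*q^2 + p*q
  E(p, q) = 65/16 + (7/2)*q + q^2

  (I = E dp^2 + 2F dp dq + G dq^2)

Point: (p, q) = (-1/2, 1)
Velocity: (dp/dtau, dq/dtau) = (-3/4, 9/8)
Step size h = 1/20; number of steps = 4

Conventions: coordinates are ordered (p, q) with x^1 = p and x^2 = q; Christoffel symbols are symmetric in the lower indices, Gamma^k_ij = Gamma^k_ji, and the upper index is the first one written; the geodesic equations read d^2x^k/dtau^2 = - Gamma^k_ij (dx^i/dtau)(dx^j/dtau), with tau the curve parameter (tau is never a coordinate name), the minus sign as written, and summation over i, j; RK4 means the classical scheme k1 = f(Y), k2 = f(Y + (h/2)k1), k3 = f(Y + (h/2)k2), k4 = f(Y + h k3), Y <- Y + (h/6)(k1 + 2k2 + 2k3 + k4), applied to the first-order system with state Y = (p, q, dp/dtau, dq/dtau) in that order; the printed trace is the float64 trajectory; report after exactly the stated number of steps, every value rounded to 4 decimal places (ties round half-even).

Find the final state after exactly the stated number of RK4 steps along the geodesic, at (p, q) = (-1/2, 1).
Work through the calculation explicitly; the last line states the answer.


f(Y) = (dp/dtau, dq/dtau, -Gamma^p_ij Y'^i Y'^j, -Gamma^q_ij Y'^i Y'^j) with the Gammas evaluated at the stage position; h = 0.050000; intermediate values shown to 6 dp
step 0: p = -0.5000, q = 1.0000, dp/dtau = -0.7500, dq/dtau = 1.1250
step 1:
  k1: at (p, q) = (-0.500000, 1.000000), (dp/dtau, dq/dtau) = (-0.750000, 1.125000); Gamma_ppp = 0.000000, Gamma_ppq = 0.277117, Gamma_pqq = -0.184745, Gamma_qpp = 0.000000, Gamma_qpq = -0.117565, Gamma_qqq = 0.078376; k1 = (-0.750000, 1.125000, 0.701452, -0.297586)
  k2: at (p, q) = (-0.518750, 1.028125), (dp/dtau, dq/dtau) = (-0.732464, 1.117560); Gamma_ppp = 0.000000, Gamma_ppq = 0.273222, Gamma_pqq = -0.182148, Gamma_qpp = 0.000000, Gamma_qpq = -0.118427, Gamma_qqq = 0.078951; k2 = (-0.732464, 1.117560, 0.674797, -0.292488)
  k3: at (p, q) = (-0.518312, 1.027939), (dp/dtau, dq/dtau) = (-0.733130, 1.117688); Gamma_ppp = 0.000000, Gamma_ppq = 0.273268, Gamma_pqq = -0.182179, Gamma_qpp = 0.000000, Gamma_qpq = -0.118400, Gamma_qqq = 0.078933; k3 = (-0.733130, 1.117688, 0.675421, -0.292641)
  k4: at (p, q) = (-0.536657, 1.055884), (dp/dtau, dq/dtau) = (-0.716229, 1.110368); Gamma_ppp = 0.000000, Gamma_ppq = 0.269485, Gamma_pqq = -0.179657, Gamma_qpp = 0.000000, Gamma_qpq = -0.119149, Gamma_qqq = 0.079432; k4 = (-0.716229, 1.110368, 0.650133, -0.287446)
  Y <- Y + (h/6)(k1 + 2k2 + 2k3 + k4): p = -0.5366, q = 1.0559, dp/dtau = -0.7162, dq/dtau = 1.1104
step 2:
  k1: at (p, q) = (-0.536645, 1.055882), (dp/dtau, dq/dtau) = (-0.716233, 1.110373); Gamma_ppp = 0.000000, Gamma_ppq = 0.269486, Gamma_pqq = -0.179657, Gamma_qpp = 0.000000, Gamma_qpq = -0.119148, Gamma_qqq = 0.079432; k1 = (-0.716233, 1.110373, 0.650141, -0.287447)
  k2: at (p, q) = (-0.554551, 1.083642), (dp/dtau, dq/dtau) = (-0.699980, 1.103186); Gamma_ppp = 0.000000, Gamma_ppq = 0.265815, Gamma_pqq = -0.177210, Gamma_qpp = 0.000000, Gamma_qpq = -0.119789, Gamma_qqq = 0.079860; k2 = (-0.699980, 1.103186, 0.626197, -0.282195)
  k3: at (p, q) = (-0.554145, 1.083462), (dp/dtau, dq/dtau) = (-0.700578, 1.103318); Gamma_ppp = 0.000000, Gamma_ppq = 0.265857, Gamma_pqq = -0.177238, Gamma_qpp = 0.000000, Gamma_qpq = -0.119767, Gamma_qqq = 0.079844; k3 = (-0.700578, 1.103318, 0.626748, -0.282345)
  k4: at (p, q) = (-0.571674, 1.111048), (dp/dtau, dq/dtau) = (-0.684896, 1.096255); Gamma_ppp = 0.000000, Gamma_ppq = 0.262291, Gamma_pqq = -0.174861, Gamma_qpp = 0.000000, Gamma_qpq = -0.120314, Gamma_qqq = 0.080209; k4 = (-0.684896, 1.096255, 0.604010, -0.277062)
  Y <- Y + (h/6)(k1 + 2k2 + 2k3 + k4): p = -0.5717, q = 1.1110, dp/dtau = -0.6849, dq/dtau = 1.0963
step 3:
  k1: at (p, q) = (-0.571664, 1.111046), (dp/dtau, dq/dtau) = (-0.684899, 1.096259); Gamma_ppp = 0.000000, Gamma_ppq = 0.262292, Gamma_pqq = -0.174861, Gamma_qpp = 0.000000, Gamma_qpq = -0.120313, Gamma_qqq = 0.080209; k1 = (-0.684899, 1.096259, 0.604017, -0.277063)
  k2: at (p, q) = (-0.588786, 1.138452), (dp/dtau, dq/dtau) = (-0.669799, 1.089333); Gamma_ppp = 0.000000, Gamma_ppq = 0.258831, Gamma_pqq = -0.172554, Gamma_qpp = 0.000000, Gamma_qpq = -0.120771, Gamma_qqq = 0.080514; k2 = (-0.669799, 1.089333, 0.582465, -0.271779)
  k3: at (p, q) = (-0.588409, 1.138279), (dp/dtau, dq/dtau) = (-0.670338, 1.089465); Gamma_ppp = 0.000000, Gamma_ppq = 0.258870, Gamma_pqq = -0.172580, Gamma_qpp = 0.000000, Gamma_qpq = -0.120752, Gamma_qqq = 0.080501; k3 = (-0.670338, 1.089465, 0.582951, -0.271922)
  k4: at (p, q) = (-0.605181, 1.165519), (dp/dtau, dq/dtau) = (-0.655752, 1.082663); Gamma_ppp = 0.000000, Gamma_ppq = 0.255507, Gamma_pqq = -0.170338, Gamma_qpp = 0.000000, Gamma_qpq = -0.121131, Gamma_qqq = 0.080754; k4 = (-0.655752, 1.082663, 0.562463, -0.266653)
  Y <- Y + (h/6)(k1 + 2k2 + 2k3 + k4): p = -0.6052, q = 1.1655, dp/dtau = -0.6558, dq/dtau = 1.0827
step 4:
  k1: at (p, q) = (-0.605172, 1.165517), (dp/dtau, dq/dtau) = (-0.655755, 1.082667); Gamma_ppp = 0.000000, Gamma_ppq = 0.255508, Gamma_pqq = -0.170339, Gamma_qpp = 0.000000, Gamma_qpq = -0.121131, Gamma_qqq = 0.080754; k1 = (-0.655755, 1.082667, 0.562469, -0.266654)
  k2: at (p, q) = (-0.621565, 1.192583), (dp/dtau, dq/dtau) = (-0.641694, 1.076000); Gamma_ppp = 0.000000, Gamma_ppq = 0.252244, Gamma_pqq = -0.168163, Gamma_qpp = 0.000000, Gamma_qpq = -0.121436, Gamma_qqq = 0.080957; k2 = (-0.641694, 1.076000, 0.543025, -0.261424)
  k3: at (p, q) = (-0.621214, 1.192417), (dp/dtau, dq/dtau) = (-0.642180, 1.076131); Gamma_ppp = 0.000000, Gamma_ppq = 0.252279, Gamma_pqq = -0.168186, Gamma_qpp = 0.000000, Gamma_qpq = -0.121420, Gamma_qqq = 0.080947; k3 = (-0.642180, 1.076131, 0.543455, -0.261560)
  k4: at (p, q) = (-0.637281, 1.219323), (dp/dtau, dq/dtau) = (-0.628582, 1.069589); Gamma_ppp = 0.000000, Gamma_ppq = 0.249107, Gamma_pqq = -0.166072, Gamma_qpp = 0.000000, Gamma_qpq = -0.121659, Gamma_qqq = 0.081106; k4 = (-0.628582, 1.069589, 0.524951, -0.256377)
  Y <- Y + (h/6)(k1 + 2k2 + 2k3 + k4): p = -0.6373, q = 1.2193, dp/dtau = -0.6286, dq/dtau = 1.0696

Answer: p = -0.6373, q = 1.2193, dp/dtau = -0.6286, dq/dtau = 1.0696


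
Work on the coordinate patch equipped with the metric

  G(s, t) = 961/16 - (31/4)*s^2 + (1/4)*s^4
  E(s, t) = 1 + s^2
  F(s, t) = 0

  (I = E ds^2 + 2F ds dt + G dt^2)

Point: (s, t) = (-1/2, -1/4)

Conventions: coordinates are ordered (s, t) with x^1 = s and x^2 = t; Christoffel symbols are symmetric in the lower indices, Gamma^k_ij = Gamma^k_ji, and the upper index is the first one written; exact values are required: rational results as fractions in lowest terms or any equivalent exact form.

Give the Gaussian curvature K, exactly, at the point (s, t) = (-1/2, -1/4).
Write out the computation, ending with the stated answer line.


E = 5/4, F = 0, G = 3721/64, EG - F^2 = 18605/256 at the point
E_s = -1, E_t = 0, F_s = 0, F_t = 0, G_s = 61/8, G_t = 0
E_tt = 0, F_st = 0, G_ss = -59/4
Compute both Brioschi determinants and normalise by (EG - F^2)^2.
M1 = [[-E_tt/2 + F_st - G_ss/2, E_s/2, F_s - E_t/2], [F_t - G_s/2, E, F], [G_t/2, F, G]] = [[59/8, -1/2, 0], [-61/16, 5/4, 0], [0, 0, 3721/64]]; det M1 = 435357/1024
M2 = [[0, E_t/2, G_s/2], [E_t/2, E, F], [G_s/2, F, G]] = [[0, 0, 61/16], [0, 5/4, 0], [61/16, 0, 3721/64]]; det M2 = -18605/1024
det M1 - det M2 = 226981/512; K = 226981/512 / (18605/256)^2 = 128/1525

Answer: K = 128/1525


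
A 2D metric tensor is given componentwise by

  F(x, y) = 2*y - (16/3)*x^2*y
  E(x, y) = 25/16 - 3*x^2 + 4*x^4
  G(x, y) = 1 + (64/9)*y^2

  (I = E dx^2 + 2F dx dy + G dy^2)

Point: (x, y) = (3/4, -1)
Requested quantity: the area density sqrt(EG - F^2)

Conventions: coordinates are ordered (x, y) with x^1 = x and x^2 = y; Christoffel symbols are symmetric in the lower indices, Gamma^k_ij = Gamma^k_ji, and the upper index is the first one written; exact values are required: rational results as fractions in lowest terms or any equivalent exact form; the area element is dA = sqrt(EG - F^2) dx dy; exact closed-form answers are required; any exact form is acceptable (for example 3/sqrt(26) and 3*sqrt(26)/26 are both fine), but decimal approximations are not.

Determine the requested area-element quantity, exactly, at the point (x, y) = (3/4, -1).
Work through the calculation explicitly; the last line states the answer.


E = 73/64, F = 1, G = 73/9; EG - F^2 = 4753/576

Answer: sqrt(EG - F^2) = 7*sqrt(97)/24


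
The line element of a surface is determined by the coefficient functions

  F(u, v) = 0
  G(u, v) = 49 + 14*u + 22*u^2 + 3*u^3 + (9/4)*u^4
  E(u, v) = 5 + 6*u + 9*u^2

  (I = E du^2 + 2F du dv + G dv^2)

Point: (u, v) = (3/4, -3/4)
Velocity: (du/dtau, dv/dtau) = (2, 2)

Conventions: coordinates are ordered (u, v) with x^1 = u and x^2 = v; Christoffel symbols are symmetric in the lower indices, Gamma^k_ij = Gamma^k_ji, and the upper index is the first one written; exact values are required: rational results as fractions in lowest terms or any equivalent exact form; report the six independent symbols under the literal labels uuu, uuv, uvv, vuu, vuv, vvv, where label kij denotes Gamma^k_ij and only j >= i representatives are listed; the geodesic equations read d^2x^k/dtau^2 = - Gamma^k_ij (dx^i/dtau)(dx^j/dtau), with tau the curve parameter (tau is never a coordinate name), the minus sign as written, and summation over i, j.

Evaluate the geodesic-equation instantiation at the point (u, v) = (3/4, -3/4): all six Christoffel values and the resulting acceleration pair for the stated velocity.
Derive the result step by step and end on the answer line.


E = 233/16, F = 0, G = 75625/1024 at the point
E_u = 39/2, E_v = 0, F_u = 0, F_v = 0, G_u = 3575/64, G_v = 0
EG - F^2 = 17620625/16384;  g^inv = (16384/17620625) * [[75625/1024, 0], [0, 233/16]]
first-kind symbols [ij,l] = (1/2)(d_i g_jl + d_j g_il - d_l g_ij): [uu,u] = E_u/2 = 39/4, [uu,v] = F_u - E_v/2 = 0, [uv,u] = E_v/2 = 0, [uv,v] = G_u/2 = 3575/128, [vv,u] = F_v - G_u/2 = -3575/128, [vv,v] = G_v/2 = 0
Gamma^u_ij = (G*[ij,u] - F*[ij,v])/(EG - F^2), Gamma^v_ij = (E*[ij,v] - F*[ij,u])/(EG - F^2)
Gamma_uuu = 156/233, Gamma_uuv = 0, Gamma_uvv = -3575/1864, Gamma_vuu = 0, Gamma_vuv = 104/275, Gamma_vvv = 0
d^2u/dtau^2 = -(Gamma_uuu*(2)^2 + 2*Gamma_uuv*(2)*(2) + Gamma_uvv*(2)^2) = 2327/466
d^2v/dtau^2 = -(Gamma_vuu*(2)^2 + 2*Gamma_vuv*(2)*(2) + Gamma_vvv*(2)^2) = -832/275

Answer: Gamma_uuu = 156/233, Gamma_uuv = 0, Gamma_uvv = -3575/1864, Gamma_vuu = 0, Gamma_vuv = 104/275, Gamma_vvv = 0; accelerations (d^2u/dtau^2, d^2v/dtau^2) = (2327/466, -832/275)


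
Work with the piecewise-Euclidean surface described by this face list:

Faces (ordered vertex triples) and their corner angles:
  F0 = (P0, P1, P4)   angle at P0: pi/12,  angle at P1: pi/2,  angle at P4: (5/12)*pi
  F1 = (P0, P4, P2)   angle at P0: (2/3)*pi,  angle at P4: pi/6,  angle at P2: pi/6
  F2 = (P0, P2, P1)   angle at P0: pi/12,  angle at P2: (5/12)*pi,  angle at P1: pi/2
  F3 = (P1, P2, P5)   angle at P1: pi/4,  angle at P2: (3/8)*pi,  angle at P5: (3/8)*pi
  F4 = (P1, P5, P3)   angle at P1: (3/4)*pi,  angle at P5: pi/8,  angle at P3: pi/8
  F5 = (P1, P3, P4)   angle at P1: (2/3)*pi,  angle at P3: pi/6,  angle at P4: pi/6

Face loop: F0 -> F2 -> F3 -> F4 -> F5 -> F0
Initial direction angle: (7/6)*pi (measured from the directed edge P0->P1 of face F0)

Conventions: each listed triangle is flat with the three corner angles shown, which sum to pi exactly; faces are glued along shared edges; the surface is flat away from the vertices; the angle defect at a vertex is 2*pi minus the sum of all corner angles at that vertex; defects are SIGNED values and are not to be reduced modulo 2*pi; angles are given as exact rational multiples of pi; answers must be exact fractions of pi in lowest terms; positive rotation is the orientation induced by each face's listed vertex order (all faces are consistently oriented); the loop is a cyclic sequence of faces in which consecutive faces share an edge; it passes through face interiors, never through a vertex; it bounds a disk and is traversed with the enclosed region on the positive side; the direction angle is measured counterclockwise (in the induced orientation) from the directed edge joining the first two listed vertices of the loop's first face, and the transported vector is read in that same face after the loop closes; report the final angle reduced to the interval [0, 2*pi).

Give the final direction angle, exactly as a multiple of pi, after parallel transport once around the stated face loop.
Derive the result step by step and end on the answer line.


enclosed vertex P1: corner angles sum to (8/3)*pi, defect = 2*pi - (8/3)*pi = (-2/3)*pi
transport around the loop rotates by the sum of enclosed defects; add to the initial angle mod 2*pi
final angle = (7/6)*pi - (2/3)*pi = pi/2 (mod 2*pi)

Answer: final direction angle = pi/2


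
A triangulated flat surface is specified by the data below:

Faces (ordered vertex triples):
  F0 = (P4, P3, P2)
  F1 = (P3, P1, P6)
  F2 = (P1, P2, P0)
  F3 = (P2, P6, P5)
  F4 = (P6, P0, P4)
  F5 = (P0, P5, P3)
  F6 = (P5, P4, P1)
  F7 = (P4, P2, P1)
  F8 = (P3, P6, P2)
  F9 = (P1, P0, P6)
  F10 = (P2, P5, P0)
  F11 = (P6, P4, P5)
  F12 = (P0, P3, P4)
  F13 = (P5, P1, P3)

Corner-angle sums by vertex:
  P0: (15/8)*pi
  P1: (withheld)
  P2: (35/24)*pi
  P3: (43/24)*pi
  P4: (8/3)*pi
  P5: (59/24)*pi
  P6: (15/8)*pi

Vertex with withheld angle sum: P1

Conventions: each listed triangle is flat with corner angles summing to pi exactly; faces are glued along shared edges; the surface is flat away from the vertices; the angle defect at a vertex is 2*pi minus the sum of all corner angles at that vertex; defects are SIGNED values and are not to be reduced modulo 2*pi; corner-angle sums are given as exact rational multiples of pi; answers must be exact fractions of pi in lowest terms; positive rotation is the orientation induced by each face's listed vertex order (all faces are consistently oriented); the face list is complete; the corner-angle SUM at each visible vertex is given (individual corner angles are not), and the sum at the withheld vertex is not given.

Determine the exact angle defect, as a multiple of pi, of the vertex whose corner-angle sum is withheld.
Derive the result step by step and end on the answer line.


V = 7, E = 21, F = 14; chi = V - E + F = 0
Gauss-Bonnet: total defect = 2*pi*chi = 0; visible defects sum to -pi/8

Answer: defect(P1) = pi/8


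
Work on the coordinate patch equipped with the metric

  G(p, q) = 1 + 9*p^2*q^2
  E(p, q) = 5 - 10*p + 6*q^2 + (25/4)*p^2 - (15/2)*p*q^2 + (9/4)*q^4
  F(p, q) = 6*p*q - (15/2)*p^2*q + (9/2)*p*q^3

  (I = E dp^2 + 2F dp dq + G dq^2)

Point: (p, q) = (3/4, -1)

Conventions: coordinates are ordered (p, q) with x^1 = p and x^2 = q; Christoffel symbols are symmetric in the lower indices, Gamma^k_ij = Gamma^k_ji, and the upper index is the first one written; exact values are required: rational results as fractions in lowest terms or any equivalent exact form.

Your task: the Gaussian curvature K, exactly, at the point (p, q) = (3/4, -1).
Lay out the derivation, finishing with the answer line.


E = 233/64, F = -117/32, G = 97/16, EG - F^2 = 557/64 at the point
E_p = -65/8, E_q = -39/4, F_p = 3/4, F_q = 333/32, G_p = 27/2, G_q = -81/8
E_qq = 111/4, F_pq = 33/4, G_pp = 18
The intrinsic route: Brioschi's K = (det M1 - det M2)/(EG - F^2)^2.
M1 = [[-E_qq/2 + F_pq - G_pp/2, E_p/2, F_p - E_q/2], [F_q - G_p/2, E, F], [G_q/2, F, G]] = [[-117/8, -65/16, 45/8], [117/32, 233/64, -117/32], [-81/16, -117/32, 97/16]]; det M1 = -5373/64
M2 = [[0, E_q/2, G_p/2], [E_q/2, E, F], [G_p/2, F, G]] = [[0, -39/8, 27/4], [-39/8, 233/64, -117/32], [27/4, -117/32, 97/16]]; det M2 = -4437/64
det M1 - det M2 = -117/8; K = -117/8 / (557/64)^2 = -59904/310249

Answer: K = -59904/310249


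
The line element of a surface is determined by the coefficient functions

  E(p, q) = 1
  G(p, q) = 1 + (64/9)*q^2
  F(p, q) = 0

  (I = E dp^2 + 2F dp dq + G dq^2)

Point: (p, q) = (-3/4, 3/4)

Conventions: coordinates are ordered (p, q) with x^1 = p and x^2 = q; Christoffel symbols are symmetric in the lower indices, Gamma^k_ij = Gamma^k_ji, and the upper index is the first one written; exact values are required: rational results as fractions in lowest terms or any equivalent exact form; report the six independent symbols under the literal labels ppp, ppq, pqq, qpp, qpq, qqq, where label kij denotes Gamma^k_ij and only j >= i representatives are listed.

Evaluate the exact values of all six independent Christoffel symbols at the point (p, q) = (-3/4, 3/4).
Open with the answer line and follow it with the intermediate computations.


Answer: Gamma_ppp = 0, Gamma_ppq = 0, Gamma_pqq = 0, Gamma_qpp = 0, Gamma_qpq = 0, Gamma_qqq = 16/15

E = 1, F = 0, G = 5 at the point
E_p = 0, E_q = 0, F_p = 0, F_q = 0, G_p = 0, G_q = 32/3
EG - F^2 = 5;  g^inv = (1/5) * [[5, 0], [0, 1]]
first-kind symbols [ij,l] = (1/2)(d_i g_jl + d_j g_il - d_l g_ij): [pp,p] = E_p/2 = 0, [pp,q] = F_p - E_q/2 = 0, [pq,p] = E_q/2 = 0, [pq,q] = G_p/2 = 0, [qq,p] = F_q - G_p/2 = 0, [qq,q] = G_q/2 = 16/3
Gamma^p_ij = (G*[ij,p] - F*[ij,q])/(EG - F^2), Gamma^q_ij = (E*[ij,q] - F*[ij,p])/(EG - F^2)


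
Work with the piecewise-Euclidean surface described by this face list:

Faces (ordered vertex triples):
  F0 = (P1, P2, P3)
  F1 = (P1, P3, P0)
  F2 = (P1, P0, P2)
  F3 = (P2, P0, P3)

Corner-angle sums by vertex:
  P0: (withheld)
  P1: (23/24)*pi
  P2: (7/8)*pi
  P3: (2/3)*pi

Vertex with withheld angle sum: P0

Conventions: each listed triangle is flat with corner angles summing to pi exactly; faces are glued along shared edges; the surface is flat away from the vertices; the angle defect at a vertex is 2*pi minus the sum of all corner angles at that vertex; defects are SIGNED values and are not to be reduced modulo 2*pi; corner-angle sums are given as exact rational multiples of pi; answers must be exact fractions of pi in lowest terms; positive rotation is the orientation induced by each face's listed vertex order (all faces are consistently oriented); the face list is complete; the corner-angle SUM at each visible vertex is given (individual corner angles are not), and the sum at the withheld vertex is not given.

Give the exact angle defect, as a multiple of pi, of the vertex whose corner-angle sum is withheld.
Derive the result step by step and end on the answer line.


V = 4, E = 6, F = 4; chi = V - E + F = 2
Gauss-Bonnet: total defect = 2*pi*chi = 4*pi; visible defects sum to (7/2)*pi

Answer: defect(P0) = pi/2


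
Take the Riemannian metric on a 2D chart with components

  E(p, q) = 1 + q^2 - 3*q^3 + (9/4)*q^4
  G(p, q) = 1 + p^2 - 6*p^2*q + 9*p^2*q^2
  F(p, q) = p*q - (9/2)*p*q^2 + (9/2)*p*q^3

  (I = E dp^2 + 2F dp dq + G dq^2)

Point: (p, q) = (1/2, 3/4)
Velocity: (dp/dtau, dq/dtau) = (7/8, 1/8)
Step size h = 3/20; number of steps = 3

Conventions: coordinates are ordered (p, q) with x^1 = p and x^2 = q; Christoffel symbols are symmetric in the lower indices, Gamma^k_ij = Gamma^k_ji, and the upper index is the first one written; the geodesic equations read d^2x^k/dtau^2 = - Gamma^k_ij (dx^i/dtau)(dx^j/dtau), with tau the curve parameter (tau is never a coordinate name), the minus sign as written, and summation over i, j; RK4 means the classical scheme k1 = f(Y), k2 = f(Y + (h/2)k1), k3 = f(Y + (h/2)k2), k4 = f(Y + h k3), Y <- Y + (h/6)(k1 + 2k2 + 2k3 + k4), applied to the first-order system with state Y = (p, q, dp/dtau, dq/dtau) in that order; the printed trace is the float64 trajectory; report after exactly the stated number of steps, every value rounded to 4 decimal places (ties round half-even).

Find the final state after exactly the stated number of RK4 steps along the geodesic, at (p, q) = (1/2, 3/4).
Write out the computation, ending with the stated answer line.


f(Y) = (dp/dtau, dq/dtau, -Gamma^p_ij Y'^i Y'^j, -Gamma^q_ij Y'^i Y'^j) with the Gammas evaluated at the stage position; h = 0.150000; intermediate values shown to 6 dp
step 0: p = 0.5000, q = 0.7500, dp/dtau = 0.8750, dq/dtau = 0.1250
step 1:
  k1: at (p, q) = (0.500000, 0.750000), (dp/dtau, dq/dtau) = (0.875000, 0.125000); Gamma_ppp = 0.000000, Gamma_ppq = 0.083740, Gamma_pqq = 0.100488, Gamma_qpp = 0.000000, Gamma_qpq = 0.558269, Gamma_qqq = 0.669923; k1 = (0.875000, 0.125000, -0.019888, -0.132589)
  k2: at (p, q) = (0.565625, 0.759375), (dp/dtau, dq/dtau) = (0.873508, 0.115056); Gamma_ppp = 0.000000, Gamma_ppq = 0.087998, Gamma_pqq = 0.116829, Gamma_qpp = 0.000000, Gamma_qpq = 0.602433, Gamma_qqq = 0.799807; k2 = (0.873508, 0.115056, -0.019235, -0.131679)
  k3: at (p, q) = (0.565513, 0.758629), (dp/dtau, dq/dtau) = (0.873557, 0.115124); Gamma_ppp = 0.000000, Gamma_ppq = 0.087179, Gamma_pqq = 0.115921, Gamma_qpp = 0.000000, Gamma_qpq = 0.601082, Gamma_qqq = 0.799255; k3 = (0.873557, 0.115124, -0.019071, -0.131492)
  k4: at (p, q) = (0.631034, 0.767269), (dp/dtau, dq/dtau) = (0.872139, 0.105276); Gamma_ppp = 0.000000, Gamma_ppq = 0.089281, Gamma_pqq = 0.129833, Gamma_qpp = 0.000000, Gamma_qpq = 0.633447, Gamma_qqq = 0.921167; k4 = (0.872139, 0.105276, -0.017834, -0.126530)
  Y <- Y + (h/6)(k1 + 2k2 + 2k3 + k4): p = 0.6310, q = 0.7673, dp/dtau = 0.8721, dq/dtau = 0.1054
step 2:
  k1: at (p, q) = (0.631032, 0.767266), (dp/dtau, dq/dtau) = (0.872142, 0.105363); Gamma_ppp = 0.000000, Gamma_ppq = 0.089278, Gamma_pqq = 0.129830, Gamma_qpp = 0.000000, Gamma_qpq = 0.633443, Gamma_qqq = 0.921163; k1 = (0.872142, 0.105363, -0.017849, -0.126643)
  k2: at (p, q) = (0.696442, 0.775168), (dp/dtau, dq/dtau) = (0.870803, 0.095865); Gamma_ppp = 0.000000, Gamma_ppq = 0.089517, Gamma_pqq = 0.141101, Gamma_qpp = 0.000000, Gamma_qpq = 0.655010, Gamma_qqq = 1.032459; k2 = (0.870803, 0.095865, -0.016242, -0.118849)
  k3: at (p, q) = (0.696342, 0.774456), (dp/dtau, dq/dtau) = (0.870923, 0.096450); Gamma_ppp = 0.000000, Gamma_ppq = 0.088858, Gamma_pqq = 0.140268, Gamma_qpp = 0.000000, Gamma_qpq = 0.653935, Gamma_qqq = 1.032281; k3 = (0.870923, 0.096450, -0.016233, -0.119464)
  k4: at (p, q) = (0.761670, 0.781733), (dp/dtau, dq/dtau) = (0.869707, 0.087444); Gamma_ppp = 0.000000, Gamma_ppq = 0.087768, Gamma_pqq = 0.149086, Gamma_qpp = 0.000000, Gamma_qpq = 0.666482, Gamma_qqq = 1.132113; k4 = (0.869707, 0.087444, -0.014490, -0.110029)
  Y <- Y + (h/6)(k1 + 2k2 + 2k3 + k4): p = 0.7617, q = 0.7817, dp/dtau = 0.8697, dq/dtau = 0.0875
step 3:
  k1: at (p, q) = (0.761664, 0.781702), (dp/dtau, dq/dtau) = (0.869709, 0.087531); Gamma_ppp = 0.000000, Gamma_ppq = 0.087741, Gamma_pqq = 0.149050, Gamma_qpp = 0.000000, Gamma_qpq = 0.666440, Gamma_qqq = 1.132112; k1 = (0.869709, 0.087531, -0.014501, -0.110141)
  k2: at (p, q) = (0.826893, 0.788267), (dp/dtau, dq/dtau) = (0.868622, 0.079270); Gamma_ppp = 0.000000, Gamma_ppq = 0.085530, Gamma_pqq = 0.155461, Gamma_qpp = 0.000000, Gamma_qpq = 0.671337, Gamma_qqq = 1.220230; k2 = (0.868622, 0.079270, -0.012755, -0.100119)
  k3: at (p, q) = (0.826811, 0.787647), (dp/dtau, dq/dtau) = (0.868753, 0.080022); Gamma_ppp = 0.000000, Gamma_ppq = 0.085059, Gamma_pqq = 0.154799, Gamma_qpp = 0.000000, Gamma_qpq = 0.670601, Gamma_qqq = 1.220434; k3 = (0.868753, 0.080022, -0.012818, -0.101055)
  k4: at (p, q) = (0.891977, 0.793705), (dp/dtau, dq/dtau) = (0.867787, 0.072373); Gamma_ppp = 0.000000, Gamma_ppq = 0.082223, Gamma_pqq = 0.159309, Gamma_qpp = 0.000000, Gamma_qpq = 0.669719, Gamma_qqq = 1.297591; k4 = (0.867787, 0.072373, -0.011162, -0.090919)
  Y <- Y + (h/6)(k1 + 2k2 + 2k3 + k4): p = 0.8920, q = 0.7937, dp/dtau = 0.8678, dq/dtau = 0.0724

Answer: p = 0.8920, q = 0.7937, dp/dtau = 0.8678, dq/dtau = 0.0724
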